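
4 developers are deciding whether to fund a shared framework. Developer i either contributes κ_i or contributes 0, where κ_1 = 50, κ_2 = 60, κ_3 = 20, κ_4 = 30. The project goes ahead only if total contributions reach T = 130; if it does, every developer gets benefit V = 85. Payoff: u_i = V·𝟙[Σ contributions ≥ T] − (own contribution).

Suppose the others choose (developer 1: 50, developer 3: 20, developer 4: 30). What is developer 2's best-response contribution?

60

Others' total = 100. Contributing 60 brings total to 160 ≥ 130: gain V − κ_2 = 25.
Best response: 60.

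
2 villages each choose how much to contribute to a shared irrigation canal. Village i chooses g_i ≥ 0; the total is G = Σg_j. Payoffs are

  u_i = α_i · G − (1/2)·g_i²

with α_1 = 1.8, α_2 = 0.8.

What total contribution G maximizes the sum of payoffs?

5.2

Planner FOC: ∂(Σu_j)/∂g_i = (Σα_j) − g_i = 0, so g_i^SO = Σα_j = 2.6 for every i; G^SO = 5.2.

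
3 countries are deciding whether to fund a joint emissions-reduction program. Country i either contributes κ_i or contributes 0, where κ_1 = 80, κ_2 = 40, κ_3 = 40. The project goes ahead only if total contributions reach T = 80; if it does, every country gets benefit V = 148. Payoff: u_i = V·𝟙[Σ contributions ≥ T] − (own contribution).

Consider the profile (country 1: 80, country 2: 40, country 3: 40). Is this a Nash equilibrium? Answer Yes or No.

Total = 160 ≥ 80: provided.
Country 1 (pledges 80, payoff 68): dropping to 0 → total 80, payoff 148. Profitable deviation.

No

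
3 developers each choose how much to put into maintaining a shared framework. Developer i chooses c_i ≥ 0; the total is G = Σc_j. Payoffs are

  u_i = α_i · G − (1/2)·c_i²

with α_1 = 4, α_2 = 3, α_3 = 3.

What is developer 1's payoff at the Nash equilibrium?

32

Developer i's FOC: ∂u_i/∂c_i = α_i − c_i = 0, so c_i* = α_i.
NE contributions = (4, 3, 3); G = 10.
u_1 = α_1·G − ½·(c_1)² = 4·10 − ½·4² = 32.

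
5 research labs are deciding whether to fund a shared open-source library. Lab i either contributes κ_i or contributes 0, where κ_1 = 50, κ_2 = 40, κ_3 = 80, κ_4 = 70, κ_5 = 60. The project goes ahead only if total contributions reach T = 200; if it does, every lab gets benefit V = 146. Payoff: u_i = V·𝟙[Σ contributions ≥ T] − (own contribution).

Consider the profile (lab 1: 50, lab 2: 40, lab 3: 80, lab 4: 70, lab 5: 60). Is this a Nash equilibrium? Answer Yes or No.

No

Total = 300 ≥ 200: provided.
Lab 1 (pledges 50, payoff 96): dropping to 0 → total 250, payoff 146. Profitable deviation.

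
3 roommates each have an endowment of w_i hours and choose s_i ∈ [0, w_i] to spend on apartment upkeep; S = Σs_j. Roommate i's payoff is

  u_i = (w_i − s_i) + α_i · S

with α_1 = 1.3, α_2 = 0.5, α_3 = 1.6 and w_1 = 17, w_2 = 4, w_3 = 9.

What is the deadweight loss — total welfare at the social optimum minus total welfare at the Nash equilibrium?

∂u_i/∂s_i = α_i − 1, so roommate i contributes w_i if α_i > 1, else 0.
α_i > 1 for i ∈ {1, 3}; NE contributions (17, 0, 9), S = 26.
W^NE = Σw_i − S^NE + (Σα_i)·S^NE = 30 + 2.4·26 = 92.4.
Planner: ∂(Σu_j)/∂s_i = Σα_j − 1 = 2.4 > 0, so everyone contributes w_i; S^SO = 30, W^SO = 30 + 2.4·30 = 102.
Deadweight loss = 9.6.

9.6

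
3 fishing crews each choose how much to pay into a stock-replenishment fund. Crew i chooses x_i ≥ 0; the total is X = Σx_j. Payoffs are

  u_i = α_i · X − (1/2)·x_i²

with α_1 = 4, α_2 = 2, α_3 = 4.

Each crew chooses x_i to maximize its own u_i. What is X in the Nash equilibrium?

Crew i's FOC: ∂u_i/∂x_i = α_i − x_i = 0, so x_i* = α_i.
NE contributions = (4, 2, 4); X = 10.

10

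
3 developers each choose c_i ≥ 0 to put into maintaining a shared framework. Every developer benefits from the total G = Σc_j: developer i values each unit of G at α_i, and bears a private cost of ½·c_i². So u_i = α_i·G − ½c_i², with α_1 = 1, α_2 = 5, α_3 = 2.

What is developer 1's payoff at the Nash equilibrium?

7.5

Developer i's FOC: ∂u_i/∂c_i = α_i − c_i = 0, so c_i* = α_i.
NE contributions = (1, 5, 2); G = 8.
u_1 = α_1·G − ½·(c_1)² = 1·8 − ½·1² = 7.5.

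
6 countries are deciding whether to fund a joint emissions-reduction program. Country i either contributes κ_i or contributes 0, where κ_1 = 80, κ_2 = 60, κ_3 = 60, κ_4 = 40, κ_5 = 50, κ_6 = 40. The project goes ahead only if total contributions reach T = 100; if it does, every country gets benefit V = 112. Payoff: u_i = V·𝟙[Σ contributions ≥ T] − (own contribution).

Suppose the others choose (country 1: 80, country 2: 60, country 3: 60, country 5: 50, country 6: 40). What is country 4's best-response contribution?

0

Others' total = 290 ≥ 100; contributing adds cost 40 for no extra benefit.
Best response: 0.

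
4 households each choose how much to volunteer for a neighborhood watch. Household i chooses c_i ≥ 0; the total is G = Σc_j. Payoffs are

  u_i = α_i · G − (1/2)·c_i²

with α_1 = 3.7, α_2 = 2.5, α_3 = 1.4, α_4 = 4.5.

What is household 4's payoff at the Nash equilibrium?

Household i's FOC: ∂u_i/∂c_i = α_i − c_i = 0, so c_i* = α_i.
NE contributions = (3.7, 2.5, 1.4, 4.5); G = 12.1.
u_4 = α_4·G − ½·(c_4)² = 4.5·12.1 − ½·4.5² = 44.325.

44.325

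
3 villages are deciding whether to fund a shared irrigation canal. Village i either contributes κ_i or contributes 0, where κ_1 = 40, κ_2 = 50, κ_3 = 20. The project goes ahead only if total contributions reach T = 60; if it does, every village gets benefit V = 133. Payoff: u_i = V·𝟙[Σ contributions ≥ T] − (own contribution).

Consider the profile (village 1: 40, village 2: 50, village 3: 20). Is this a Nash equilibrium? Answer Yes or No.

No

Total = 110 ≥ 60: provided.
Village 1 (pledges 40, payoff 93): dropping to 0 → total 70, payoff 133. Profitable deviation.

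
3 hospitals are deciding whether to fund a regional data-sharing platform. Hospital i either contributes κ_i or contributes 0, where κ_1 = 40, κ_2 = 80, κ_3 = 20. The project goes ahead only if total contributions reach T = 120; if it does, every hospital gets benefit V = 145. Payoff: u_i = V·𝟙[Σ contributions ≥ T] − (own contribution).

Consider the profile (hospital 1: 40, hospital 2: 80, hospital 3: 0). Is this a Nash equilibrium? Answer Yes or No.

Yes

Total = 120 ≥ 120: provided.
Hospital 1 (pledges 40, payoff 105): dropping to 0 → total 80, payoff 0. No gain.
Hospital 2 (pledges 80, payoff 65): dropping to 0 → total 40, payoff 0. No gain.
Hospital 3 (pledges 0, payoff 145): pledging 20 → total 140, payoff 125. No gain.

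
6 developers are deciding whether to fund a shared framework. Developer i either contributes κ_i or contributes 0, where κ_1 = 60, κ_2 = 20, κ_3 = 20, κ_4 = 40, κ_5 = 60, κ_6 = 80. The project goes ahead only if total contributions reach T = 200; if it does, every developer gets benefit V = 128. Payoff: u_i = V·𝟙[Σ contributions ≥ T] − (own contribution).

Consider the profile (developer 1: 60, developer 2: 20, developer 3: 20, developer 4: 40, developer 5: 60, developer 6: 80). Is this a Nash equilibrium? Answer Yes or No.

Total = 280 ≥ 200: provided.
Developer 1 (pledges 60, payoff 68): dropping to 0 → total 220, payoff 128. Profitable deviation.

No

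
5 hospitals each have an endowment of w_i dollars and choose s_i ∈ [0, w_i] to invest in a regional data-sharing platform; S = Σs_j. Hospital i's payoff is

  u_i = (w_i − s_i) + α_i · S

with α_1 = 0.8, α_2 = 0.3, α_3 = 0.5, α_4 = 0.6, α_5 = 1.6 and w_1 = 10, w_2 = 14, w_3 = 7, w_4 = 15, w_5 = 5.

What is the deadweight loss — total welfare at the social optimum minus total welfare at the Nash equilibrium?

128.8

∂u_i/∂s_i = α_i − 1, so hospital i contributes w_i if α_i > 1, else 0.
α_i > 1 for i ∈ {5}; NE contributions (0, 0, 0, 0, 5), S = 5.
W^NE = Σw_i − S^NE + (Σα_i)·S^NE = 51 + 2.8·5 = 65.
Planner: ∂(Σu_j)/∂s_i = Σα_j − 1 = 2.8 > 0, so everyone contributes w_i; S^SO = 51, W^SO = 51 + 2.8·51 = 193.8.
Deadweight loss = 128.8.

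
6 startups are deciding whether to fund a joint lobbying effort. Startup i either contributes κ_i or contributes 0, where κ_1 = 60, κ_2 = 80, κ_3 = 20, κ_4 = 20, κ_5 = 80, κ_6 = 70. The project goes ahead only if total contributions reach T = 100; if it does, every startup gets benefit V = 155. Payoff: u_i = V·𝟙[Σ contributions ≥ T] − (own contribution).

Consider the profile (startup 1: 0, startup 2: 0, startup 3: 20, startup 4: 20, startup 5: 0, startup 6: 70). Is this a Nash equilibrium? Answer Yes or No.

Total = 110 ≥ 100: provided.
Startup 1 (pledges 0, payoff 155): pledging 60 → total 170, payoff 95. No gain.
Startup 2 (pledges 0, payoff 155): pledging 80 → total 190, payoff 75. No gain.
Startup 3 (pledges 20, payoff 135): dropping to 0 → total 90, payoff 0. No gain.
Startup 4 (pledges 20, payoff 135): dropping to 0 → total 90, payoff 0. No gain.
Startup 5 (pledges 0, payoff 155): pledging 80 → total 190, payoff 75. No gain.
Startup 6 (pledges 70, payoff 85): dropping to 0 → total 40, payoff 0. No gain.

Yes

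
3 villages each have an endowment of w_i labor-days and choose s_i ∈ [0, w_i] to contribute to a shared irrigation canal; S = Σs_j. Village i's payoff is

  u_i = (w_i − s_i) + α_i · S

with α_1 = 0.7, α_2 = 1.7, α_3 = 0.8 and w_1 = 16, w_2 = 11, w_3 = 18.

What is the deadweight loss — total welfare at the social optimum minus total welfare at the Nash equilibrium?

74.8

∂u_i/∂s_i = α_i − 1, so village i contributes w_i if α_i > 1, else 0.
α_i > 1 for i ∈ {2}; NE contributions (0, 11, 0), S = 11.
W^NE = Σw_i − S^NE + (Σα_i)·S^NE = 45 + 2.2·11 = 69.2.
Planner: ∂(Σu_j)/∂s_i = Σα_j − 1 = 2.2 > 0, so everyone contributes w_i; S^SO = 45, W^SO = 45 + 2.2·45 = 144.
Deadweight loss = 74.8.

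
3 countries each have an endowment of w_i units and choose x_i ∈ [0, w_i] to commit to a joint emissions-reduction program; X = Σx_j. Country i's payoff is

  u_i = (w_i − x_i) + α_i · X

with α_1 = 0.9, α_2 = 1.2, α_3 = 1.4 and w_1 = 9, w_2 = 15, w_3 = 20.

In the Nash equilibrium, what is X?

35

∂u_i/∂x_i = α_i − 1, so country i contributes w_i if α_i > 1, else 0.
α_i > 1 for i ∈ {2, 3}; NE contributions (0, 15, 20), X = 35.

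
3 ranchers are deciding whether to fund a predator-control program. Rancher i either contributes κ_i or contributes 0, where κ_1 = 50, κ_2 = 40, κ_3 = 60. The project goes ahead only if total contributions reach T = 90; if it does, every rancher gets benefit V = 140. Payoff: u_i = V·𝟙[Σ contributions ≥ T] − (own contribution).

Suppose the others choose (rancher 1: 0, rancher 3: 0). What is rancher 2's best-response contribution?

Others' total = 0. Even contributing 40 gives 40 < 90: no benefit either way.
Best response: 0.

0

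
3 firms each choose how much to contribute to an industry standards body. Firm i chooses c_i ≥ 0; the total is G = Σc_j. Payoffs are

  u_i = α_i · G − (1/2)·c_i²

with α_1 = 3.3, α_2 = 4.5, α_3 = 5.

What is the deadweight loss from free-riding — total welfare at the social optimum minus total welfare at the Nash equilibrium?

Firm i's FOC: ∂u_i/∂c_i = α_i − c_i = 0, so c_i* = α_i.
NE contributions = (3.3, 4.5, 5); G = 12.8.
W^NE = (Σα)·G − ½Σα_i² = 12.8² − ½·56.14 = 135.77.
Planner sets c_i = Σα_j = 12.8 for every i, so G^SO = 3·12.8 = 38.4.
W^SO = (Σα)·G^SO − ½·3·(Σα)² = (3/2)·12.8² = 245.76.
Deadweight loss = W^SO − W^NE = 109.99.

109.99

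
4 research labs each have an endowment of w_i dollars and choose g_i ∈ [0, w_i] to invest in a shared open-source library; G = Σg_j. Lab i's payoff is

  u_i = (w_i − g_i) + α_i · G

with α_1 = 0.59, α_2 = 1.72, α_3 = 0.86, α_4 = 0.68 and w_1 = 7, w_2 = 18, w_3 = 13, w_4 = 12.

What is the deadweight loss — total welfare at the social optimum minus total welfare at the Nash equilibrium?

∂u_i/∂g_i = α_i − 1, so lab i contributes w_i if α_i > 1, else 0.
α_i > 1 for i ∈ {2}; NE contributions (0, 18, 0, 0), G = 18.
W^NE = Σw_i − G^NE + (Σα_i)·G^NE = 50 + 2.85·18 = 101.3.
Planner: ∂(Σu_j)/∂g_i = Σα_j − 1 = 2.85 > 0, so everyone contributes w_i; G^SO = 50, W^SO = 50 + 2.85·50 = 192.5.
Deadweight loss = 91.2.

91.2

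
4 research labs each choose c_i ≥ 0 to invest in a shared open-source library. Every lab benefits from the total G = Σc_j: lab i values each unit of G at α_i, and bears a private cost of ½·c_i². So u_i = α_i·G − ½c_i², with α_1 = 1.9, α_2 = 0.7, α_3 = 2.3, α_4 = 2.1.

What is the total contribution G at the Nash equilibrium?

7

Lab i's FOC: ∂u_i/∂c_i = α_i − c_i = 0, so c_i* = α_i.
NE contributions = (1.9, 0.7, 2.3, 2.1); G = 7.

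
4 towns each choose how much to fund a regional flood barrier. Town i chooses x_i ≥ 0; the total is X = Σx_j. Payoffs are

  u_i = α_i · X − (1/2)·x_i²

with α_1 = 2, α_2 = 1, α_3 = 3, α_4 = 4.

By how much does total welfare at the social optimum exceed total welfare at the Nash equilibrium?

Town i's FOC: ∂u_i/∂x_i = α_i − x_i = 0, so x_i* = α_i.
NE contributions = (2, 1, 3, 4); X = 10.
W^NE = (Σα)·X − ½Σα_i² = 10² − ½·30 = 85.
Planner sets x_i = Σα_j = 10 for every i, so X^SO = 4·10 = 40.
W^SO = (Σα)·X^SO − ½·4·(Σα)² = (4/2)·10² = 200.
Deadweight loss = W^SO − W^NE = 115.

115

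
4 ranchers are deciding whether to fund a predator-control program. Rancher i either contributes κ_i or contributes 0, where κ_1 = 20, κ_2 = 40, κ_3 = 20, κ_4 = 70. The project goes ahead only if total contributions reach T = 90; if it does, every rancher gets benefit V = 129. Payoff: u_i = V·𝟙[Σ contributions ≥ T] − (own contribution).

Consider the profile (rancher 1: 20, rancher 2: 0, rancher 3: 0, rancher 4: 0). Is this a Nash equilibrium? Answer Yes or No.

No

Total = 20 < 90: not provided.
Rancher 1 (pledges 20, payoff -20): dropping to 0 → total 0, payoff 0. Profitable deviation.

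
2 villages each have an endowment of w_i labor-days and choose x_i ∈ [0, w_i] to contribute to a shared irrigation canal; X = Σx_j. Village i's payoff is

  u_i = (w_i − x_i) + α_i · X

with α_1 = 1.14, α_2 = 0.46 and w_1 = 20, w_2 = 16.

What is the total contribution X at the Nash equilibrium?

∂u_i/∂x_i = α_i − 1, so village i contributes w_i if α_i > 1, else 0.
α_i > 1 for i ∈ {1}; NE contributions (20, 0), X = 20.

20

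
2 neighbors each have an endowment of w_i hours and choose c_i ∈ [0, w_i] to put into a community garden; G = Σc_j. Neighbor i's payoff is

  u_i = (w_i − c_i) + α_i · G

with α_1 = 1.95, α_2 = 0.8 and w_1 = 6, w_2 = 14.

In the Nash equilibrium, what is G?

∂u_i/∂c_i = α_i − 1, so neighbor i contributes w_i if α_i > 1, else 0.
α_i > 1 for i ∈ {1}; NE contributions (6, 0), G = 6.

6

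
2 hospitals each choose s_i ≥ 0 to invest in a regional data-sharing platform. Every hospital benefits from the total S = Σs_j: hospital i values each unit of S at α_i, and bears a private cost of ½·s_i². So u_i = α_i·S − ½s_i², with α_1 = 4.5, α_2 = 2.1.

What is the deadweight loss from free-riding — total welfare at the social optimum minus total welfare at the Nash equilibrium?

12.33

Hospital i's FOC: ∂u_i/∂s_i = α_i − s_i = 0, so s_i* = α_i.
NE contributions = (4.5, 2.1); S = 6.6.
W^NE = (Σα)·S − ½Σα_i² = 6.6² − ½·24.66 = 31.23.
Planner sets s_i = Σα_j = 6.6 for every i, so S^SO = 2·6.6 = 13.2.
W^SO = (Σα)·S^SO − ½·2·(Σα)² = (2/2)·6.6² = 43.56.
Deadweight loss = W^SO − W^NE = 12.33.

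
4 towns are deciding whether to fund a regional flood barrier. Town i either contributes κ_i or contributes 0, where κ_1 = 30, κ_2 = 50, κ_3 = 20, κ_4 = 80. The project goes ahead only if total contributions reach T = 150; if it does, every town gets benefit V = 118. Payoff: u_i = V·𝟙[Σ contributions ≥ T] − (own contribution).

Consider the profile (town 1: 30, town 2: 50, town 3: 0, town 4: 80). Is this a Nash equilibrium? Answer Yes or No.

Yes

Total = 160 ≥ 150: provided.
Town 1 (pledges 30, payoff 88): dropping to 0 → total 130, payoff 0. No gain.
Town 2 (pledges 50, payoff 68): dropping to 0 → total 110, payoff 0. No gain.
Town 3 (pledges 0, payoff 118): pledging 20 → total 180, payoff 98. No gain.
Town 4 (pledges 80, payoff 38): dropping to 0 → total 80, payoff 0. No gain.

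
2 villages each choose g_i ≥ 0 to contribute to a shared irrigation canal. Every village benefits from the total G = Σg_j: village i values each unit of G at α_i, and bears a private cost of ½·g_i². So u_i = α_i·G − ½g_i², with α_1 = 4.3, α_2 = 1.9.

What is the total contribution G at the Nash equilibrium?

Village i's FOC: ∂u_i/∂g_i = α_i − g_i = 0, so g_i* = α_i.
NE contributions = (4.3, 1.9); G = 6.2.

6.2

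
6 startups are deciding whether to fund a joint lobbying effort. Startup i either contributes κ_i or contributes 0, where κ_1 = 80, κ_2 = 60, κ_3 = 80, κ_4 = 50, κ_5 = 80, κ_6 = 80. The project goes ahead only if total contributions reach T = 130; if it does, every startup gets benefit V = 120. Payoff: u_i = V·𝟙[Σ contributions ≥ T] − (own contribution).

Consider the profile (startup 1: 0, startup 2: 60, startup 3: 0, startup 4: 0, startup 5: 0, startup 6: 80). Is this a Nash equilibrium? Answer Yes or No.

Yes

Total = 140 ≥ 130: provided.
Startup 1 (pledges 0, payoff 120): pledging 80 → total 220, payoff 40. No gain.
Startup 2 (pledges 60, payoff 60): dropping to 0 → total 80, payoff 0. No gain.
Startup 3 (pledges 0, payoff 120): pledging 80 → total 220, payoff 40. No gain.
Startup 4 (pledges 0, payoff 120): pledging 50 → total 190, payoff 70. No gain.
Startup 5 (pledges 0, payoff 120): pledging 80 → total 220, payoff 40. No gain.
Startup 6 (pledges 80, payoff 40): dropping to 0 → total 60, payoff 0. No gain.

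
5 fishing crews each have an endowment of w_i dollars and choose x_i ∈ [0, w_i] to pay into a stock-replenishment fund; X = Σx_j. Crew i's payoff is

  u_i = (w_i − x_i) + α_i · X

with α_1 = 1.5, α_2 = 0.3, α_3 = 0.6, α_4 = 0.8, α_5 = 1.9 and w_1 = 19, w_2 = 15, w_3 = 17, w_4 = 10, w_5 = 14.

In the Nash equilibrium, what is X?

∂u_i/∂x_i = α_i − 1, so crew i contributes w_i if α_i > 1, else 0.
α_i > 1 for i ∈ {1, 5}; NE contributions (19, 0, 0, 0, 14), X = 33.

33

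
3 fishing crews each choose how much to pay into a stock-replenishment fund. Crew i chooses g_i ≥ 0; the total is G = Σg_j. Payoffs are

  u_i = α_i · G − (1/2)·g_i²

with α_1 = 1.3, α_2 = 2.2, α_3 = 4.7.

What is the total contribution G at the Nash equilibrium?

Crew i's FOC: ∂u_i/∂g_i = α_i − g_i = 0, so g_i* = α_i.
NE contributions = (1.3, 2.2, 4.7); G = 8.2.

8.2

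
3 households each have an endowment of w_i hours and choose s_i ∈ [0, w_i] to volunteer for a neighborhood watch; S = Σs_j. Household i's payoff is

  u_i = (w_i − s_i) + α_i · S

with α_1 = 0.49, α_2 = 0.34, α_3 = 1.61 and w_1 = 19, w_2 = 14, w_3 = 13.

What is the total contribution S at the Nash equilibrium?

13

∂u_i/∂s_i = α_i − 1, so household i contributes w_i if α_i > 1, else 0.
α_i > 1 for i ∈ {3}; NE contributions (0, 0, 13), S = 13.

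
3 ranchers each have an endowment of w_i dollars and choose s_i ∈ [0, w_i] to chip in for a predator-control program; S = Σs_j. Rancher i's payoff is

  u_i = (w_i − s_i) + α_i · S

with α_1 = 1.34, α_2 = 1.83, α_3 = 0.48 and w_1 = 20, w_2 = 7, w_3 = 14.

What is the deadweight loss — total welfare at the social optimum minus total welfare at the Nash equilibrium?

∂u_i/∂s_i = α_i − 1, so rancher i contributes w_i if α_i > 1, else 0.
α_i > 1 for i ∈ {1, 2}; NE contributions (20, 7, 0), S = 27.
W^NE = Σw_i − S^NE + (Σα_i)·S^NE = 41 + 2.65·27 = 112.55.
Planner: ∂(Σu_j)/∂s_i = Σα_j − 1 = 2.65 > 0, so everyone contributes w_i; S^SO = 41, W^SO = 41 + 2.65·41 = 149.65.
Deadweight loss = 37.1.

37.1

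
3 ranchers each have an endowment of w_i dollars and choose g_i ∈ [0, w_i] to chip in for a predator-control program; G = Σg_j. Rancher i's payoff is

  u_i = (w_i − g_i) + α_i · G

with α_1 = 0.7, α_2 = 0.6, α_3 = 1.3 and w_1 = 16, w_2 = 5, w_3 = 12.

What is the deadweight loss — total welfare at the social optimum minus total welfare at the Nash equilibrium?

∂u_i/∂g_i = α_i − 1, so rancher i contributes w_i if α_i > 1, else 0.
α_i > 1 for i ∈ {3}; NE contributions (0, 0, 12), G = 12.
W^NE = Σw_i − G^NE + (Σα_i)·G^NE = 33 + 1.6·12 = 52.2.
Planner: ∂(Σu_j)/∂g_i = Σα_j − 1 = 1.6 > 0, so everyone contributes w_i; G^SO = 33, W^SO = 33 + 1.6·33 = 85.8.
Deadweight loss = 33.6.

33.6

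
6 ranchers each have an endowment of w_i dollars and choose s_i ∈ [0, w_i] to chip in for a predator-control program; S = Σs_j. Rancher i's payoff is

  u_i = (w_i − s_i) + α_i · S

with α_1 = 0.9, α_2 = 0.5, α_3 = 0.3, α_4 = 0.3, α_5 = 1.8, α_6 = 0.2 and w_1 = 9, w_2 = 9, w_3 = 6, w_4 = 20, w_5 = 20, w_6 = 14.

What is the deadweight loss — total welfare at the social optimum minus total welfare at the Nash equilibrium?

∂u_i/∂s_i = α_i − 1, so rancher i contributes w_i if α_i > 1, else 0.
α_i > 1 for i ∈ {5}; NE contributions (0, 0, 0, 0, 20, 0), S = 20.
W^NE = Σw_i − S^NE + (Σα_i)·S^NE = 78 + 3·20 = 138.
Planner: ∂(Σu_j)/∂s_i = Σα_j − 1 = 3 > 0, so everyone contributes w_i; S^SO = 78, W^SO = 78 + 3·78 = 312.
Deadweight loss = 174.

174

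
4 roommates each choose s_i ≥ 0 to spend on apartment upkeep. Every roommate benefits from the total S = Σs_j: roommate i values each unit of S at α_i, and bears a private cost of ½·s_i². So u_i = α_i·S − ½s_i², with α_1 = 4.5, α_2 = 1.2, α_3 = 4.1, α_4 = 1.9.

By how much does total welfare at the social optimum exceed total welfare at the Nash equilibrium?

Roommate i's FOC: ∂u_i/∂s_i = α_i − s_i = 0, so s_i* = α_i.
NE contributions = (4.5, 1.2, 4.1, 1.9); S = 11.7.
W^NE = (Σα)·S − ½Σα_i² = 11.7² − ½·42.11 = 115.835.
Planner sets s_i = Σα_j = 11.7 for every i, so S^SO = 4·11.7 = 46.8.
W^SO = (Σα)·S^SO − ½·4·(Σα)² = (4/2)·11.7² = 273.78.
Deadweight loss = W^SO − W^NE = 157.945.

157.945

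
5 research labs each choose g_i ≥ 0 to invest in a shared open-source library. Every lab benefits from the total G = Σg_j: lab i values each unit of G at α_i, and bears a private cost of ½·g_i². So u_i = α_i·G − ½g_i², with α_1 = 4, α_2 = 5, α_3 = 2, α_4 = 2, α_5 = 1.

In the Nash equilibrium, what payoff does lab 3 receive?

26

Lab i's FOC: ∂u_i/∂g_i = α_i − g_i = 0, so g_i* = α_i.
NE contributions = (4, 5, 2, 2, 1); G = 14.
u_3 = α_3·G − ½·(g_3)² = 2·14 − ½·2² = 26.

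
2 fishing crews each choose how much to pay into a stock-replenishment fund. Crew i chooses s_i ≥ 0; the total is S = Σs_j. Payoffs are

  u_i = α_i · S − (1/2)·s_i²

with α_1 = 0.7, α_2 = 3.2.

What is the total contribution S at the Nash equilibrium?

3.9

Crew i's FOC: ∂u_i/∂s_i = α_i − s_i = 0, so s_i* = α_i.
NE contributions = (0.7, 3.2); S = 3.9.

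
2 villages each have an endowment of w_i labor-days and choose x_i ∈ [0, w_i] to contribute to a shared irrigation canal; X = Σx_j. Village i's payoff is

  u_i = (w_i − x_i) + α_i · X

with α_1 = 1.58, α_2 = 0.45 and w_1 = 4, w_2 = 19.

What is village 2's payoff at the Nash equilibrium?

∂u_i/∂x_i = α_i − 1, so village i contributes w_i if α_i > 1, else 0.
α_i > 1 for i ∈ {1}; NE contributions (4, 0), X = 4.
u_2 = (19 − 0) + 0.45·4 = 20.8.

20.8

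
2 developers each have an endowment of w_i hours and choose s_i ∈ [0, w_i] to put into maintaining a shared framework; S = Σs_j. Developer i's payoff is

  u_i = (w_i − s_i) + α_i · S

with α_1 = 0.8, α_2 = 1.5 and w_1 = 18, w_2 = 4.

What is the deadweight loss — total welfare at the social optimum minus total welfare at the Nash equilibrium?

∂u_i/∂s_i = α_i − 1, so developer i contributes w_i if α_i > 1, else 0.
α_i > 1 for i ∈ {2}; NE contributions (0, 4), S = 4.
W^NE = Σw_i − S^NE + (Σα_i)·S^NE = 22 + 1.3·4 = 27.2.
Planner: ∂(Σu_j)/∂s_i = Σα_j − 1 = 1.3 > 0, so everyone contributes w_i; S^SO = 22, W^SO = 22 + 1.3·22 = 50.6.
Deadweight loss = 23.4.

23.4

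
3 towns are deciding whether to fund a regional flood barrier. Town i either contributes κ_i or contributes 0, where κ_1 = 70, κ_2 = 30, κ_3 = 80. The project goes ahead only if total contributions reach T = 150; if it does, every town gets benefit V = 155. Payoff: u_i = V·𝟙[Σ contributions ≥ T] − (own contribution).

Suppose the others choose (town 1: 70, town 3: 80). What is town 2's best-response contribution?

Others' total = 150 ≥ 150; contributing adds cost 30 for no extra benefit.
Best response: 0.

0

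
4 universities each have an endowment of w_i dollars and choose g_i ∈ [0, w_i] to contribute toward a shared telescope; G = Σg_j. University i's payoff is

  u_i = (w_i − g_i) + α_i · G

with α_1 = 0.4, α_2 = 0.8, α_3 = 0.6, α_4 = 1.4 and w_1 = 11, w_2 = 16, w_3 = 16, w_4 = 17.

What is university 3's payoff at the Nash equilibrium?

26.2

∂u_i/∂g_i = α_i − 1, so university i contributes w_i if α_i > 1, else 0.
α_i > 1 for i ∈ {4}; NE contributions (0, 0, 0, 17), G = 17.
u_3 = (16 − 0) + 0.6·17 = 26.2.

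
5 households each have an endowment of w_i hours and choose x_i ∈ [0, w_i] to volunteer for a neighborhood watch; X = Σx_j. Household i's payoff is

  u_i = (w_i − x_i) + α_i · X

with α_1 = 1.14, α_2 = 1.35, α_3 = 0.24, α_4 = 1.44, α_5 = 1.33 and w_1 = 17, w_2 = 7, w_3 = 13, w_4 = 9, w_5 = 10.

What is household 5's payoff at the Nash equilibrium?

∂u_i/∂x_i = α_i − 1, so household i contributes w_i if α_i > 1, else 0.
α_i > 1 for i ∈ {1, 2, 4, 5}; NE contributions (17, 7, 0, 9, 10), X = 43.
u_5 = (10 − 10) + 1.33·43 = 57.19.

57.19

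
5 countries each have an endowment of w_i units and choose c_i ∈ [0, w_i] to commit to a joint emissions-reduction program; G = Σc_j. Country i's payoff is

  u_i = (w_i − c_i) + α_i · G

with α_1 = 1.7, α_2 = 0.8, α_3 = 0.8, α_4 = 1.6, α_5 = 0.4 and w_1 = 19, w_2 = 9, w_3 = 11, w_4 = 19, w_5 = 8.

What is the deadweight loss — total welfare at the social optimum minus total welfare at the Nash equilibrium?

120.4

∂u_i/∂c_i = α_i − 1, so country i contributes w_i if α_i > 1, else 0.
α_i > 1 for i ∈ {1, 4}; NE contributions (19, 0, 0, 19, 0), G = 38.
W^NE = Σw_i − G^NE + (Σα_i)·G^NE = 66 + 4.3·38 = 229.4.
Planner: ∂(Σu_j)/∂c_i = Σα_j − 1 = 4.3 > 0, so everyone contributes w_i; G^SO = 66, W^SO = 66 + 4.3·66 = 349.8.
Deadweight loss = 120.4.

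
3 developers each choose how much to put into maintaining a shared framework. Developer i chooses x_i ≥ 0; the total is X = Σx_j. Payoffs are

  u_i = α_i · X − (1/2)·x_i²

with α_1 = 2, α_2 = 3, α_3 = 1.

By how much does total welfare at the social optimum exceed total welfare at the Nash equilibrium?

25

Developer i's FOC: ∂u_i/∂x_i = α_i − x_i = 0, so x_i* = α_i.
NE contributions = (2, 3, 1); X = 6.
W^NE = (Σα)·X − ½Σα_i² = 6² − ½·14 = 29.
Planner sets x_i = Σα_j = 6 for every i, so X^SO = 3·6 = 18.
W^SO = (Σα)·X^SO − ½·3·(Σα)² = (3/2)·6² = 54.
Deadweight loss = W^SO − W^NE = 25.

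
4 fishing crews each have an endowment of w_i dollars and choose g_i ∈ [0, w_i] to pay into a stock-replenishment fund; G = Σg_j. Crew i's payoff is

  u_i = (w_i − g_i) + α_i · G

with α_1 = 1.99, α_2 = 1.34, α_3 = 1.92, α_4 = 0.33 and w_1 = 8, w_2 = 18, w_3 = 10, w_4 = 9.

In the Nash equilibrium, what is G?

∂u_i/∂g_i = α_i − 1, so crew i contributes w_i if α_i > 1, else 0.
α_i > 1 for i ∈ {1, 2, 3}; NE contributions (8, 18, 10, 0), G = 36.

36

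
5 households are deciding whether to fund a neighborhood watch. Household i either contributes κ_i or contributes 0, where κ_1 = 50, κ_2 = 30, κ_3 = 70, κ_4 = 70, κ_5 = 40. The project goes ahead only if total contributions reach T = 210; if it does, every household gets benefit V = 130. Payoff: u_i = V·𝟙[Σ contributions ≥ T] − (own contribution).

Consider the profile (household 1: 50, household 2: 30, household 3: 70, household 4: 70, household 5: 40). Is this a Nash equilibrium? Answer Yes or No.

No

Total = 260 ≥ 210: provided.
Household 1 (pledges 50, payoff 80): dropping to 0 → total 210, payoff 130. Profitable deviation.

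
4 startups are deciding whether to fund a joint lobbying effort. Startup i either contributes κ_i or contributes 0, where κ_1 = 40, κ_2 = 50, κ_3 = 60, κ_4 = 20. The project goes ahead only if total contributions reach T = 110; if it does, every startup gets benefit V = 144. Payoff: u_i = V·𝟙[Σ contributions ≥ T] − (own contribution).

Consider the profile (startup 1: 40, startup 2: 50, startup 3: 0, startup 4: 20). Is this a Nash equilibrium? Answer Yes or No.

Yes

Total = 110 ≥ 110: provided.
Startup 1 (pledges 40, payoff 104): dropping to 0 → total 70, payoff 0. No gain.
Startup 2 (pledges 50, payoff 94): dropping to 0 → total 60, payoff 0. No gain.
Startup 3 (pledges 0, payoff 144): pledging 60 → total 170, payoff 84. No gain.
Startup 4 (pledges 20, payoff 124): dropping to 0 → total 90, payoff 0. No gain.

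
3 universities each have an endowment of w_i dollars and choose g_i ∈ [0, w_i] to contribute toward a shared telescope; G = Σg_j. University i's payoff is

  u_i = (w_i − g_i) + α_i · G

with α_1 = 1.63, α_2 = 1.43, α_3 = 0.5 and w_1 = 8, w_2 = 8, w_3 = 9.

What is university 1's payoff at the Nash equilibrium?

∂u_i/∂g_i = α_i − 1, so university i contributes w_i if α_i > 1, else 0.
α_i > 1 for i ∈ {1, 2}; NE contributions (8, 8, 0), G = 16.
u_1 = (8 − 8) + 1.63·16 = 26.08.

26.08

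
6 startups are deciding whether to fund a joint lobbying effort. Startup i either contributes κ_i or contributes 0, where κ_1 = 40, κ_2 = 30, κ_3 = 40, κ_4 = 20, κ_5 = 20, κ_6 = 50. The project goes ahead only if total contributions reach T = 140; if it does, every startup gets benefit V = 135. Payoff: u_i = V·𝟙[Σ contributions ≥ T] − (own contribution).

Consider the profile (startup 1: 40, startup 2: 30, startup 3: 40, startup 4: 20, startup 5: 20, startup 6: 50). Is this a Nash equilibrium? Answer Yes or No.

Total = 200 ≥ 140: provided.
Startup 1 (pledges 40, payoff 95): dropping to 0 → total 160, payoff 135. Profitable deviation.

No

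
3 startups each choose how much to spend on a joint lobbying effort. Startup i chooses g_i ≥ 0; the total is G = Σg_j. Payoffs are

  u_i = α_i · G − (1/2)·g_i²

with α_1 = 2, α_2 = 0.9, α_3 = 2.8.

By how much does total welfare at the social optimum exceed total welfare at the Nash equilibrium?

Startup i's FOC: ∂u_i/∂g_i = α_i − g_i = 0, so g_i* = α_i.
NE contributions = (2, 0.9, 2.8); G = 5.7.
W^NE = (Σα)·G − ½Σα_i² = 5.7² − ½·12.65 = 26.165.
Planner sets g_i = Σα_j = 5.7 for every i, so G^SO = 3·5.7 = 17.1.
W^SO = (Σα)·G^SO − ½·3·(Σα)² = (3/2)·5.7² = 48.735.
Deadweight loss = W^SO − W^NE = 22.57.

22.57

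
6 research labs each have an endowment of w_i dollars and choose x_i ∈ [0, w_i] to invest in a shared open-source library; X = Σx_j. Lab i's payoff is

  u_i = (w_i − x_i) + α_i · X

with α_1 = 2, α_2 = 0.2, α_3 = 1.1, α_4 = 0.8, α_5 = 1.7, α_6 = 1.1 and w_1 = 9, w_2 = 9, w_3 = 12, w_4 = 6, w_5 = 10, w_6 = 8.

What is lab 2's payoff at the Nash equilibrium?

16.8

∂u_i/∂x_i = α_i − 1, so lab i contributes w_i if α_i > 1, else 0.
α_i > 1 for i ∈ {1, 3, 5, 6}; NE contributions (9, 0, 12, 0, 10, 8), X = 39.
u_2 = (9 − 0) + 0.2·39 = 16.8.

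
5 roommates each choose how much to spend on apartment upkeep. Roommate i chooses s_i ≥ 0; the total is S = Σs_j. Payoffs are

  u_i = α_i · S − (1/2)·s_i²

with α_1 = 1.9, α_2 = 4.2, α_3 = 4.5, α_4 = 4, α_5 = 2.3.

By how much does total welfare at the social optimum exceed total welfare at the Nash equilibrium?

459.81

Roommate i's FOC: ∂u_i/∂s_i = α_i − s_i = 0, so s_i* = α_i.
NE contributions = (1.9, 4.2, 4.5, 4, 2.3); S = 16.9.
W^NE = (Σα)·S − ½Σα_i² = 16.9² − ½·62.79 = 254.215.
Planner sets s_i = Σα_j = 16.9 for every i, so S^SO = 5·16.9 = 84.5.
W^SO = (Σα)·S^SO − ½·5·(Σα)² = (5/2)·16.9² = 714.025.
Deadweight loss = W^SO − W^NE = 459.81.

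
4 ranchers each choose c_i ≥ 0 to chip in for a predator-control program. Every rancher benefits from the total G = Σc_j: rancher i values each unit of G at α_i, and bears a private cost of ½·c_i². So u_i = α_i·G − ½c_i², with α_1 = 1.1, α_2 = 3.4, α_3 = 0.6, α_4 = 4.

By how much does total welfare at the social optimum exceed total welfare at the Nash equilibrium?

97.375

Rancher i's FOC: ∂u_i/∂c_i = α_i − c_i = 0, so c_i* = α_i.
NE contributions = (1.1, 3.4, 0.6, 4); G = 9.1.
W^NE = (Σα)·G − ½Σα_i² = 9.1² − ½·29.13 = 68.245.
Planner sets c_i = Σα_j = 9.1 for every i, so G^SO = 4·9.1 = 36.4.
W^SO = (Σα)·G^SO − ½·4·(Σα)² = (4/2)·9.1² = 165.62.
Deadweight loss = W^SO − W^NE = 97.375.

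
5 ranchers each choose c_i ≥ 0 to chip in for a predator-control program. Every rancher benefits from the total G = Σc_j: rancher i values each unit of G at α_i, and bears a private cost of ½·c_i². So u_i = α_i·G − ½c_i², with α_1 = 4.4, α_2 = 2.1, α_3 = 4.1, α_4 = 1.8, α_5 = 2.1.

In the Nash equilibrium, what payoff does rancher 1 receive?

Rancher i's FOC: ∂u_i/∂c_i = α_i − c_i = 0, so c_i* = α_i.
NE contributions = (4.4, 2.1, 4.1, 1.8, 2.1); G = 14.5.
u_1 = α_1·G − ½·(c_1)² = 4.4·14.5 − ½·4.4² = 54.12.

54.12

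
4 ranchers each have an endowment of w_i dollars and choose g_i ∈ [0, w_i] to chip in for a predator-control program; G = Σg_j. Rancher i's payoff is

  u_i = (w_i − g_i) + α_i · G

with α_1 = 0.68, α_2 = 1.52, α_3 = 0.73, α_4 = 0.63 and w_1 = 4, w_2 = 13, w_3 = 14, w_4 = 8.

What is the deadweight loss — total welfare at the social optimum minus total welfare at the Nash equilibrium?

∂u_i/∂g_i = α_i − 1, so rancher i contributes w_i if α_i > 1, else 0.
α_i > 1 for i ∈ {2}; NE contributions (0, 13, 0, 0), G = 13.
W^NE = Σw_i − G^NE + (Σα_i)·G^NE = 39 + 2.56·13 = 72.28.
Planner: ∂(Σu_j)/∂g_i = Σα_j − 1 = 2.56 > 0, so everyone contributes w_i; G^SO = 39, W^SO = 39 + 2.56·39 = 138.84.
Deadweight loss = 66.56.

66.56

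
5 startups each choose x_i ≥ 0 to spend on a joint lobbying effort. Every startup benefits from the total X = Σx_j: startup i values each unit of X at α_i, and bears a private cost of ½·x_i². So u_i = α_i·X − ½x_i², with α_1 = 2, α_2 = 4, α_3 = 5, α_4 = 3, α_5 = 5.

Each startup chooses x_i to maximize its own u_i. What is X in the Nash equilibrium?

19

Startup i's FOC: ∂u_i/∂x_i = α_i − x_i = 0, so x_i* = α_i.
NE contributions = (2, 4, 5, 3, 5); X = 19.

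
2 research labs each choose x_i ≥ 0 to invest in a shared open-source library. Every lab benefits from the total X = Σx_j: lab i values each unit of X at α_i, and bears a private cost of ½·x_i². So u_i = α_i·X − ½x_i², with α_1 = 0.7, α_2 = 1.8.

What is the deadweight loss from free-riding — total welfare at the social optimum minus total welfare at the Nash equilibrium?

Lab i's FOC: ∂u_i/∂x_i = α_i − x_i = 0, so x_i* = α_i.
NE contributions = (0.7, 1.8); X = 2.5.
W^NE = (Σα)·X − ½Σα_i² = 2.5² − ½·3.73 = 4.385.
Planner sets x_i = Σα_j = 2.5 for every i, so X^SO = 2·2.5 = 5.
W^SO = (Σα)·X^SO − ½·2·(Σα)² = (2/2)·2.5² = 6.25.
Deadweight loss = W^SO − W^NE = 1.865.

1.865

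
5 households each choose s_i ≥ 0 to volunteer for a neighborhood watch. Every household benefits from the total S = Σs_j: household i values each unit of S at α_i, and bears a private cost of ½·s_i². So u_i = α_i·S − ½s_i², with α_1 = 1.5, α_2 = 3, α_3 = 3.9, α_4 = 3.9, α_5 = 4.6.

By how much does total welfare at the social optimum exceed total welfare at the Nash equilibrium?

Household i's FOC: ∂u_i/∂s_i = α_i − s_i = 0, so s_i* = α_i.
NE contributions = (1.5, 3, 3.9, 3.9, 4.6); S = 16.9.
W^NE = (Σα)·S − ½Σα_i² = 16.9² − ½·62.83 = 254.195.
Planner sets s_i = Σα_j = 16.9 for every i, so S^SO = 5·16.9 = 84.5.
W^SO = (Σα)·S^SO − ½·5·(Σα)² = (5/2)·16.9² = 714.025.
Deadweight loss = W^SO − W^NE = 459.83.

459.83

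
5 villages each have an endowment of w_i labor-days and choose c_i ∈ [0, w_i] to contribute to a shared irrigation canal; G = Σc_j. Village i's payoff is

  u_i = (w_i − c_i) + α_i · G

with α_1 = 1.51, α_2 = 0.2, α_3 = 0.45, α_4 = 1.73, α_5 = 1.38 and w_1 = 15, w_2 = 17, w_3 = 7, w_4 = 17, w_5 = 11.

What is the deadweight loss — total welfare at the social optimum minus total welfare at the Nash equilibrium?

102.48

∂u_i/∂c_i = α_i − 1, so village i contributes w_i if α_i > 1, else 0.
α_i > 1 for i ∈ {1, 4, 5}; NE contributions (15, 0, 0, 17, 11), G = 43.
W^NE = Σw_i − G^NE + (Σα_i)·G^NE = 67 + 4.27·43 = 250.61.
Planner: ∂(Σu_j)/∂c_i = Σα_j − 1 = 4.27 > 0, so everyone contributes w_i; G^SO = 67, W^SO = 67 + 4.27·67 = 353.09.
Deadweight loss = 102.48.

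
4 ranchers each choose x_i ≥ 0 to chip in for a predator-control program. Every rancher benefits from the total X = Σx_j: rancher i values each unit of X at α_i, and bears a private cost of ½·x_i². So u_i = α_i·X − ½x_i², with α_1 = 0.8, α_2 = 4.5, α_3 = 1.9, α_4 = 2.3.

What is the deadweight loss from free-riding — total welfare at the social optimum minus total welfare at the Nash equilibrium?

105.145

Rancher i's FOC: ∂u_i/∂x_i = α_i − x_i = 0, so x_i* = α_i.
NE contributions = (0.8, 4.5, 1.9, 2.3); X = 9.5.
W^NE = (Σα)·X − ½Σα_i² = 9.5² − ½·29.79 = 75.355.
Planner sets x_i = Σα_j = 9.5 for every i, so X^SO = 4·9.5 = 38.
W^SO = (Σα)·X^SO − ½·4·(Σα)² = (4/2)·9.5² = 180.5.
Deadweight loss = W^SO − W^NE = 105.145.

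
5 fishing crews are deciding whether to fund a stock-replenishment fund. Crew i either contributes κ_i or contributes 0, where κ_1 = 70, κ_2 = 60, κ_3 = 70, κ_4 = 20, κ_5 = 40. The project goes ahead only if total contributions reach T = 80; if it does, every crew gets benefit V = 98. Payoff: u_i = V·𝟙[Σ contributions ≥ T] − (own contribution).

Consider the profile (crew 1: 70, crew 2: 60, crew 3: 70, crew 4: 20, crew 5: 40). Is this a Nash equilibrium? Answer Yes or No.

Total = 260 ≥ 80: provided.
Crew 1 (pledges 70, payoff 28): dropping to 0 → total 190, payoff 98. Profitable deviation.

No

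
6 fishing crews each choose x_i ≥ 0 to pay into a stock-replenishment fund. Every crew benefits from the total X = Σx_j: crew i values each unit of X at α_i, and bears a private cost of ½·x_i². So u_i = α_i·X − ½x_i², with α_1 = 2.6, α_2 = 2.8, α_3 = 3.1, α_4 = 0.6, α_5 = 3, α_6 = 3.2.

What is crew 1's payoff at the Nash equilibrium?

Crew i's FOC: ∂u_i/∂x_i = α_i − x_i = 0, so x_i* = α_i.
NE contributions = (2.6, 2.8, 3.1, 0.6, 3, 3.2); X = 15.3.
u_1 = α_1·X − ½·(x_1)² = 2.6·15.3 − ½·2.6² = 36.4.

36.4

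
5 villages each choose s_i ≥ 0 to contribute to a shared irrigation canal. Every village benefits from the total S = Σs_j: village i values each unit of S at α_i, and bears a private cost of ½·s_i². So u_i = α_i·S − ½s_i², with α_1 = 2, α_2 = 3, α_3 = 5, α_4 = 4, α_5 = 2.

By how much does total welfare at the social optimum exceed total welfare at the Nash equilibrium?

413

Village i's FOC: ∂u_i/∂s_i = α_i − s_i = 0, so s_i* = α_i.
NE contributions = (2, 3, 5, 4, 2); S = 16.
W^NE = (Σα)·S − ½Σα_i² = 16² − ½·58 = 227.
Planner sets s_i = Σα_j = 16 for every i, so S^SO = 5·16 = 80.
W^SO = (Σα)·S^SO − ½·5·(Σα)² = (5/2)·16² = 640.
Deadweight loss = W^SO − W^NE = 413.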